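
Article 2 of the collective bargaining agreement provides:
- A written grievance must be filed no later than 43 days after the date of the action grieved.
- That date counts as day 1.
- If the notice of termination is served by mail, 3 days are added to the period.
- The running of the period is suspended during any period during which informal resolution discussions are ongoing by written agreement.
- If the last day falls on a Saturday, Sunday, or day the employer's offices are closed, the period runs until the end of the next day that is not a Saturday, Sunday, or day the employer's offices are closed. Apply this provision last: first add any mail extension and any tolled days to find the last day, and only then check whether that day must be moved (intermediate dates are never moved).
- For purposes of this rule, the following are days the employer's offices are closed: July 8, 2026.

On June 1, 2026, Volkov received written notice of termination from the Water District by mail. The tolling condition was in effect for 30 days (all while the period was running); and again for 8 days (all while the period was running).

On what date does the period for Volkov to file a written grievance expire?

August 24, 2026

Counting June 1, 2026 as day 1, day 43 is July 13, 2026.
Service was by mail, adding 3 days: July 13, 2026 + 3 days = July 16, 2026.
Tolling adds 30 days: July 16, 2026 + 30 days = August 15, 2026.
Tolling adds 8 days: August 15, 2026 + 8 days = August 23, 2026.
August 23, 2026 is Sunday. The next qualifying day is August 24, 2026.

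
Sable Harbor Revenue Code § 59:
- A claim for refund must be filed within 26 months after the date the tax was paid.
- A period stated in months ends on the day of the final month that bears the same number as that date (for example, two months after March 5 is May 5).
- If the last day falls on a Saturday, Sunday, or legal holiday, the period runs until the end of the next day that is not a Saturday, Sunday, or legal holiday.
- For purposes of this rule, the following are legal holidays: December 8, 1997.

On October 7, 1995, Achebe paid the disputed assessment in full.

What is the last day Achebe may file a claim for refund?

26 months after October 7, 1995 is December 7, 1997.
December 7, 1997 is Sunday; December 8, 1997 is a listed holiday. The next qualifying day is December 9, 1997.

December 9, 1997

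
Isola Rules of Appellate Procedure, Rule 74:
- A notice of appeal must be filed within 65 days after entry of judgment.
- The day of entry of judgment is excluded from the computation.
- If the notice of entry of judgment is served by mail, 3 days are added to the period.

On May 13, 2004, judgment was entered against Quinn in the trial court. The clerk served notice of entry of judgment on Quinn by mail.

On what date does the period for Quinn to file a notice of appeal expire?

July 20, 2004

65 days after May 13, 2004 is July 17, 2004.
Service was by mail, adding 3 days: July 17, 2004 + 3 days = July 20, 2004.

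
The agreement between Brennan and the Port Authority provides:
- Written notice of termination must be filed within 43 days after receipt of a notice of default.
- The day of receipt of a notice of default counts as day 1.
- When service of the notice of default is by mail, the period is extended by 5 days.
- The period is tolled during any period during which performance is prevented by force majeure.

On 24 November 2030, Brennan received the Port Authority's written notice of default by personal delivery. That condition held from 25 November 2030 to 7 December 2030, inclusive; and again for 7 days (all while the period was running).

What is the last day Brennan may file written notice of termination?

January 25, 2031

Counting 24 November 2030 as day 1, day 43 is January 5, 2031.
Service was not by mail, so no mail extension applies.
From November 25, 2030 through December 7, 2030 inclusive is 13 days; tolling adds 13 days: January 5, 2031 + 13 days = January 18, 2031.
Tolling adds 7 days: January 18, 2031 + 7 days = January 25, 2031.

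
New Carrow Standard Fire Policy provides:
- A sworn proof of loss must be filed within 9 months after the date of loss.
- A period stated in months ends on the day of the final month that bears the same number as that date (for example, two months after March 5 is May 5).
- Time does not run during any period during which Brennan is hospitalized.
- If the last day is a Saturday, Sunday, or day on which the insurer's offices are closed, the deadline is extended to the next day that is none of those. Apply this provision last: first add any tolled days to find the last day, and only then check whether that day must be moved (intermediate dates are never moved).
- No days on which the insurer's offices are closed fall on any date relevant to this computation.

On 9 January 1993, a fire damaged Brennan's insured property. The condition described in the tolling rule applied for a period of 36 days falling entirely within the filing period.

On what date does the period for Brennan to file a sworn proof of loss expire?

9 months after 9 January 1993 is October 9, 1993.
Tolling adds 36 days: October 9, 1993 + 36 days = November 14, 1993.
November 14, 1993 is Sunday. The next qualifying day is November 15, 1993.

November 15, 1993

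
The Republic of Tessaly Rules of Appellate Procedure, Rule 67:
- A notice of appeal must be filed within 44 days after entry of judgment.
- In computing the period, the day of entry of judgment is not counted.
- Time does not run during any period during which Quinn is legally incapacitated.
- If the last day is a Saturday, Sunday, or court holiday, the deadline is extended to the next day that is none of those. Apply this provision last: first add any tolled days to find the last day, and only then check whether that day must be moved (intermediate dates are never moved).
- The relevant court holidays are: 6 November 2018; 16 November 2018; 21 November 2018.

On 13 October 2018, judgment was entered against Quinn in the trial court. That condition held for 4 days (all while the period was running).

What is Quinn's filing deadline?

November 30, 2018

44 days after 13 October 2018 is November 26, 2018.
Tolling adds 4 days: November 26, 2018 + 4 days = November 30, 2018.
November 30, 2018 is a Friday and not a court holiday, so no extension applies.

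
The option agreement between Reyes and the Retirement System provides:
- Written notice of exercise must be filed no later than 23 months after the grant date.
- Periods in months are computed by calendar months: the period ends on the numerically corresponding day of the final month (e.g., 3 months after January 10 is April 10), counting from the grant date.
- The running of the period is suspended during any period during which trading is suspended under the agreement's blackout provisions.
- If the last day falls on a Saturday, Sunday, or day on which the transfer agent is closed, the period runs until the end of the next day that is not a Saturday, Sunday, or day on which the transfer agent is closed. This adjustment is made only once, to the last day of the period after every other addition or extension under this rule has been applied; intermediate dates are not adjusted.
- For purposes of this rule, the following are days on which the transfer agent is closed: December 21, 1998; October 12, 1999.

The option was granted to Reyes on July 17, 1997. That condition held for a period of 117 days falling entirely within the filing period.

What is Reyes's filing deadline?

October 13, 1999

23 months after July 17, 1997 is June 17, 1999.
Tolling adds 117 days: June 17, 1999 + 117 days = October 12, 1999.
October 12, 1999 is a listed holiday. The next qualifying day is October 13, 1999.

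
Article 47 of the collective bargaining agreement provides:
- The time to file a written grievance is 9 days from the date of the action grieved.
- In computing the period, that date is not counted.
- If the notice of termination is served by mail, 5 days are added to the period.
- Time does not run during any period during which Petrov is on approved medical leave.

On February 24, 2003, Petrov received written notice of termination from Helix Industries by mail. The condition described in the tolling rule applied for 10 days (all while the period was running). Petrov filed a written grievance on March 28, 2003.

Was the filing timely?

No

9 days after February 24, 2003 is March 5, 2003.
Service was by mail, adding 5 days: March 5, 2003 + 5 days = March 10, 2003.
Tolling adds 10 days: March 10, 2003 + 10 days = March 20, 2003.
The deadline is March 20, 2003; the filing on March 28, 2003 is after that date.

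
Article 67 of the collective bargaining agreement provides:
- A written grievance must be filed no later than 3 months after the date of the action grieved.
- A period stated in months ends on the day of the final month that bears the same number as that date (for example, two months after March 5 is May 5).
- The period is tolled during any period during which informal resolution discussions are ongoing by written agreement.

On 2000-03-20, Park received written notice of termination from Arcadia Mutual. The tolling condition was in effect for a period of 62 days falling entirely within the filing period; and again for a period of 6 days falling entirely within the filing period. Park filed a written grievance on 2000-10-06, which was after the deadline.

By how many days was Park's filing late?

3 months after 2000-03-20 is June 20, 2000.
Tolling adds 62 days: June 20, 2000 + 62 days = August 21, 2000.
Tolling adds 6 days: August 21, 2000 + 6 days = August 27, 2000.
The deadline is August 27, 2000; from August 27, 2000 to October 6, 2000 is 40 days.

40 days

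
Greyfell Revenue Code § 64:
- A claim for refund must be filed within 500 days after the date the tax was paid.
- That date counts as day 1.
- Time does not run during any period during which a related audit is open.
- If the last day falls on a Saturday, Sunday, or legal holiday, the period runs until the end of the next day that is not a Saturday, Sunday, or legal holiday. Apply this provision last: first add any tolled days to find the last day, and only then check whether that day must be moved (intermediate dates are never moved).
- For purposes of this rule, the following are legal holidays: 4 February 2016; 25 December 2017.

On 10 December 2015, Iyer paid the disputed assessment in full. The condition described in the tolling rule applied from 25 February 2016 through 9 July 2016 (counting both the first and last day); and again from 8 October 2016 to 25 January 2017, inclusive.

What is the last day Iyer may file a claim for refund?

December 26, 2017

Counting 10 December 2015 as day 1, day 500 is April 22, 2017.
From February 25, 2016 through July 9, 2016 inclusive is 136 days; tolling adds 136 days: April 22, 2017 + 136 days = September 5, 2017.
From October 8, 2016 through January 25, 2017 inclusive is 110 days; tolling adds 110 days: September 5, 2017 + 110 days = December 24, 2017.
December 24, 2017 is Sunday; December 25, 2017 is a listed holiday. The next qualifying day is December 26, 2017.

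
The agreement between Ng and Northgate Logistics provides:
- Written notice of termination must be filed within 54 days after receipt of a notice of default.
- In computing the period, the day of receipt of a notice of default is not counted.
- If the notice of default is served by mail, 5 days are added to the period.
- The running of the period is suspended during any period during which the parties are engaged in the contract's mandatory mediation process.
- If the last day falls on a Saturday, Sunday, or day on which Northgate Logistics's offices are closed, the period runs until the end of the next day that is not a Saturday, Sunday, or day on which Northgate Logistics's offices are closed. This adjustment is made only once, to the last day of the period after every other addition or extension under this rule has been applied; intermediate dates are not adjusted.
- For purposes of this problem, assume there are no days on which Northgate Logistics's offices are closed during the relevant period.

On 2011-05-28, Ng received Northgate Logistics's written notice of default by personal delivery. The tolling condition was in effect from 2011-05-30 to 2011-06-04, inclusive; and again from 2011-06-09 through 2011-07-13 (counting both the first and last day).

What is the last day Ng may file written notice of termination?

August 31, 2011

54 days after 2011-05-28 is July 21, 2011.
Service was not by mail, so no mail extension applies.
From May 30, 2011 through June 4, 2011 inclusive is 6 days; tolling adds 6 days: July 21, 2011 + 6 days = July 27, 2011.
From June 9, 2011 through July 13, 2011 inclusive is 35 days; tolling adds 35 days: July 27, 2011 + 35 days = August 31, 2011.
August 31, 2011 is a Wednesday and not a day on which Northgate Logistics's offices are closed, so no extension applies.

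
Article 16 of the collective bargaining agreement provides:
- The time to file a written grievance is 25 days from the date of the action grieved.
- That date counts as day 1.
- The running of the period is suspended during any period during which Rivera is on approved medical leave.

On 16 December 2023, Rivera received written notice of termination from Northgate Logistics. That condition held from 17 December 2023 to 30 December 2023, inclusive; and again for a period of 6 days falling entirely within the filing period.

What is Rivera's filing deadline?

Counting 16 December 2023 as day 1, day 25 is January 9, 2024.
From December 17, 2023 through December 30, 2023 inclusive is 14 days; tolling adds 14 days: January 9, 2024 + 14 days = January 23, 2024.
Tolling adds 6 days: January 23, 2024 + 6 days = January 29, 2024.

January 29, 2024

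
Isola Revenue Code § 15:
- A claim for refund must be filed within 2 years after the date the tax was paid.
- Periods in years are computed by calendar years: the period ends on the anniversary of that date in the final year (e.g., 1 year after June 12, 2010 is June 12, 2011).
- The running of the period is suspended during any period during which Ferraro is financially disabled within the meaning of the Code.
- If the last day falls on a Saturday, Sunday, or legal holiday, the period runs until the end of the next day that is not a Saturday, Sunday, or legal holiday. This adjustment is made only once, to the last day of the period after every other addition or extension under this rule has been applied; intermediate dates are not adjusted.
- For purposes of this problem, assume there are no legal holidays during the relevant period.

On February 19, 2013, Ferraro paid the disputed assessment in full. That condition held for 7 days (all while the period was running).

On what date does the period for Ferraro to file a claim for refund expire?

2 years after February 19, 2013 is February 19, 2015.
Tolling adds 7 days: February 19, 2015 + 7 days = February 26, 2015.
February 26, 2015 is a Thursday and not a legal holiday, so no extension applies.

February 26, 2015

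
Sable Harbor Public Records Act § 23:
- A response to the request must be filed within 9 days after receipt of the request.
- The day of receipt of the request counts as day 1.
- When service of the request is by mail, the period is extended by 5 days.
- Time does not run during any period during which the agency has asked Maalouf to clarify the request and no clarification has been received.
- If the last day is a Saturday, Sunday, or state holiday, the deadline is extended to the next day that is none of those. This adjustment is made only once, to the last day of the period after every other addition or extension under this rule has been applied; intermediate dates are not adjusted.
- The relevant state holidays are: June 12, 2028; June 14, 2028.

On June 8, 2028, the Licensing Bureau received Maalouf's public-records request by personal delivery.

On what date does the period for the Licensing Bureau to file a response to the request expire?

Counting June 8, 2028 as day 1, day 9 is June 16, 2028.
Service was not by mail, so no mail extension applies.
June 16, 2028 is a Friday and not a state holiday, so no extension applies.

June 16, 2028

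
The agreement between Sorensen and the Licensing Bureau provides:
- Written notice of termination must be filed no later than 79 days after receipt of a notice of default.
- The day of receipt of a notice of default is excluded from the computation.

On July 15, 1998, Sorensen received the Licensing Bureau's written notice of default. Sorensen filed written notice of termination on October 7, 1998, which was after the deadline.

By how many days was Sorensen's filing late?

5 days

79 days after July 15, 1998 is October 2, 1998.
The deadline is October 2, 1998; from October 2, 1998 to October 7, 1998 is 5 days.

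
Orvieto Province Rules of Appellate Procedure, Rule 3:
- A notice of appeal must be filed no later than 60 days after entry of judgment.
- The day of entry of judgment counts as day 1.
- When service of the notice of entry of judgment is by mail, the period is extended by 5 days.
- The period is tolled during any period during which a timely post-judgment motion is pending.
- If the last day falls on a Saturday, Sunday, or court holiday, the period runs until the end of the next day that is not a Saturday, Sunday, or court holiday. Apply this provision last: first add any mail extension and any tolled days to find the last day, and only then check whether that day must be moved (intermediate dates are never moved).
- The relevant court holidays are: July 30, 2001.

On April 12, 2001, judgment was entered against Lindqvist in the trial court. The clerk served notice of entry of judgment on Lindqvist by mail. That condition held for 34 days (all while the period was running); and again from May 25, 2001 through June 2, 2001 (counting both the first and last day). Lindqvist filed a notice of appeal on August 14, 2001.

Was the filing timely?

Counting April 12, 2001 as day 1, day 60 is June 10, 2001.
Service was by mail, adding 5 days: June 10, 2001 + 5 days = June 15, 2001.
Tolling adds 34 days: June 15, 2001 + 34 days = July 19, 2001.
From May 25, 2001 through June 2, 2001 inclusive is 9 days; tolling adds 9 days: July 19, 2001 + 9 days = July 28, 2001.
July 28, 2001 is Saturday; July 29, 2001 is Sunday; July 30, 2001 is a listed holiday. The next qualifying day is July 31, 2001.
The deadline is July 31, 2001; the filing on August 14, 2001 is after that date.

No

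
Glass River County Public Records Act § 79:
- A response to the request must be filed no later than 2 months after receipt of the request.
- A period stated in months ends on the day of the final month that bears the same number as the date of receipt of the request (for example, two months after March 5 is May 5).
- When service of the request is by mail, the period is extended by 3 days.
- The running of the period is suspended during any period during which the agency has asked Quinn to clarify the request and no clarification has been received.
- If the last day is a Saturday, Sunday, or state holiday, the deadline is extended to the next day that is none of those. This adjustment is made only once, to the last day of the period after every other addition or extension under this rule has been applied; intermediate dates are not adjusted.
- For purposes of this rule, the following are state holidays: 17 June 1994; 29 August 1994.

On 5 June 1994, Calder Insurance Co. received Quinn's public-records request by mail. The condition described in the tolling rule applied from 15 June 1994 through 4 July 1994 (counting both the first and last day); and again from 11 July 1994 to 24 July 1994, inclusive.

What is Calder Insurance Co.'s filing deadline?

September 12, 1994

2 months after 5 June 1994 is August 5, 1994.
Service was by mail, adding 3 days: August 5, 1994 + 3 days = August 8, 1994.
From June 15, 1994 through July 4, 1994 inclusive is 20 days; tolling adds 20 days: August 8, 1994 + 20 days = August 28, 1994.
From July 11, 1994 through July 24, 1994 inclusive is 14 days; tolling adds 14 days: August 28, 1994 + 14 days = September 11, 1994.
September 11, 1994 is Sunday. The next qualifying day is September 12, 1994.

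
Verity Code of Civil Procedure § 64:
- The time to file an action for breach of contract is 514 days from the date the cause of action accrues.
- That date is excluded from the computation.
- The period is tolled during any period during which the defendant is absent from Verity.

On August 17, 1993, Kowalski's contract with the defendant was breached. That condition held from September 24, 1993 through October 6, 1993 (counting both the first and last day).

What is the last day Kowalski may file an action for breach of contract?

January 26, 1995

514 days after August 17, 1993 is January 13, 1995.
From September 24, 1993 through October 6, 1993 inclusive is 13 days; tolling adds 13 days: January 13, 1995 + 13 days = January 26, 1995.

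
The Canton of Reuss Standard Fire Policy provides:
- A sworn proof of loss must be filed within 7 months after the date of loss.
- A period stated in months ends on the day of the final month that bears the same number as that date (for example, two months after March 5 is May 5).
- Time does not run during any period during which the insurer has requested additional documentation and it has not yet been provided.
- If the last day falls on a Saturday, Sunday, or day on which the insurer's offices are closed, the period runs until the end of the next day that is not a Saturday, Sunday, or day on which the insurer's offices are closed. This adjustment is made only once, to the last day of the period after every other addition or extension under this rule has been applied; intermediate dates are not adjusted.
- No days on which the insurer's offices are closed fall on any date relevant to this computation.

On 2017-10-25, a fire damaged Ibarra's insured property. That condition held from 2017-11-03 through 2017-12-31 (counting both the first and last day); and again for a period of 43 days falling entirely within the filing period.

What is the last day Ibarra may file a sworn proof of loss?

September 4, 2018

7 months after 2017-10-25 is May 25, 2018.
From November 3, 2017 through December 31, 2017 inclusive is 59 days; tolling adds 59 days: May 25, 2018 + 59 days = July 23, 2018.
Tolling adds 43 days: July 23, 2018 + 43 days = September 4, 2018.
September 4, 2018 is a Tuesday and not a day on which the insurer's offices are closed, so no extension applies.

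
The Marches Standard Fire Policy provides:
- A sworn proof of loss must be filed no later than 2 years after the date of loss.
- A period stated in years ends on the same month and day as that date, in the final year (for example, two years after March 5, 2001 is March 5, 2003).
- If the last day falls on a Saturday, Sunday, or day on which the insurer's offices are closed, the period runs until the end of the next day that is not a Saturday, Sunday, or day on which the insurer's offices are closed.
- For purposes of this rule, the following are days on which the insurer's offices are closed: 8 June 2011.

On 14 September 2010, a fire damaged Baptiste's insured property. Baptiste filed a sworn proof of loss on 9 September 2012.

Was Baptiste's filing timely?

Yes

2 years after 14 September 2010 is September 14, 2012.
September 14, 2012 is a Friday and not a day on which the insurer's offices are closed, so no extension applies.
The deadline is September 14, 2012; the filing on September 9, 2012 is on or before that date.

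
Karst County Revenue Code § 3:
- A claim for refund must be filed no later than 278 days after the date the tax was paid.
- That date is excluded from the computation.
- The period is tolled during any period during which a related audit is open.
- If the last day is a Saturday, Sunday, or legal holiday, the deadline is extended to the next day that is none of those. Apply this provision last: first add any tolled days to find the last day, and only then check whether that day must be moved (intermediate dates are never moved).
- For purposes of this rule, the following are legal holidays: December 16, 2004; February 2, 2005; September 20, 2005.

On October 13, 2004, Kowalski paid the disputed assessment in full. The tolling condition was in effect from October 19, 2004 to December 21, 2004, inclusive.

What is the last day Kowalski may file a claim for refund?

September 21, 2005

278 days after October 13, 2004 is July 18, 2005.
From October 19, 2004 through December 21, 2004 inclusive is 64 days; tolling adds 64 days: July 18, 2005 + 64 days = September 20, 2005.
September 20, 2005 is a listed holiday. The next qualifying day is September 21, 2005.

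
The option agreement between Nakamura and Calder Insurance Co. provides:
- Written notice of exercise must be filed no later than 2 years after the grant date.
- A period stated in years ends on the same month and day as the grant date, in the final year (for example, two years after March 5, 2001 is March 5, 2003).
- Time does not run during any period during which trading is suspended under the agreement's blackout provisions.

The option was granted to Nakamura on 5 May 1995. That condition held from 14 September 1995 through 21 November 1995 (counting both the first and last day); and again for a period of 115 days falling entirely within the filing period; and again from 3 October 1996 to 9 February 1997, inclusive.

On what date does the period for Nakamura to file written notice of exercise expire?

March 15, 1998

2 years after 5 May 1995 is May 5, 1997.
From September 14, 1995 through November 21, 1995 inclusive is 69 days; tolling adds 69 days: May 5, 1997 + 69 days = July 13, 1997.
Tolling adds 115 days: July 13, 1997 + 115 days = November 5, 1997.
From October 3, 1996 through February 9, 1997 inclusive is 130 days; tolling adds 130 days: November 5, 1997 + 130 days = March 15, 1998.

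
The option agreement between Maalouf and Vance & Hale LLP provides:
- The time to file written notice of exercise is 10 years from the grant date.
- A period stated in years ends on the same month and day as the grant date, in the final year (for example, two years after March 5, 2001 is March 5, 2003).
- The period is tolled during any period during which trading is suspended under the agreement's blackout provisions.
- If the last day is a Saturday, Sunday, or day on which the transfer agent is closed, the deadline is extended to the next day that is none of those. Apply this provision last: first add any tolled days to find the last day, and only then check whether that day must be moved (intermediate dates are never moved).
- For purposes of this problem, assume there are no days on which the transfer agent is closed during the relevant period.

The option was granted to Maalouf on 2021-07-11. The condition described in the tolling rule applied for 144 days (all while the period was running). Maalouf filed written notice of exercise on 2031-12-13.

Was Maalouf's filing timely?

10 years after 2021-07-11 is July 11, 2031.
Tolling adds 144 days: July 11, 2031 + 144 days = December 2, 2031.
December 2, 2031 is a Tuesday and not a day on which the transfer agent is closed, so no extension applies.
The deadline is December 2, 2031; the filing on December 13, 2031 is after that date.

No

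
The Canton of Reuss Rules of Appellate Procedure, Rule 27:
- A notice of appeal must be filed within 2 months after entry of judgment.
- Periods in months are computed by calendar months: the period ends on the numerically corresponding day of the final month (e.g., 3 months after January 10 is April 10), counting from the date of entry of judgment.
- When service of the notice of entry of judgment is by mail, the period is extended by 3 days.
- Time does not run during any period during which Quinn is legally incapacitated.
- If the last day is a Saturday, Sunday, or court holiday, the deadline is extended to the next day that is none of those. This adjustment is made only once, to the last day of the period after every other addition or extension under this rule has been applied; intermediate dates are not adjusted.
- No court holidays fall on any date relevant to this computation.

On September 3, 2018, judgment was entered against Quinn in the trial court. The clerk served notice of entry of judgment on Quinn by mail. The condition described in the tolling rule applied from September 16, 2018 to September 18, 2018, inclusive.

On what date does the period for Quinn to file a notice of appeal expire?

November 9, 2018

2 months after September 3, 2018 is November 3, 2018.
Service was by mail, adding 3 days: November 3, 2018 + 3 days = November 6, 2018.
From September 16, 2018 through September 18, 2018 inclusive is 3 days; tolling adds 3 days: November 6, 2018 + 3 days = November 9, 2018.
November 9, 2018 is a Friday and not a court holiday, so no extension applies.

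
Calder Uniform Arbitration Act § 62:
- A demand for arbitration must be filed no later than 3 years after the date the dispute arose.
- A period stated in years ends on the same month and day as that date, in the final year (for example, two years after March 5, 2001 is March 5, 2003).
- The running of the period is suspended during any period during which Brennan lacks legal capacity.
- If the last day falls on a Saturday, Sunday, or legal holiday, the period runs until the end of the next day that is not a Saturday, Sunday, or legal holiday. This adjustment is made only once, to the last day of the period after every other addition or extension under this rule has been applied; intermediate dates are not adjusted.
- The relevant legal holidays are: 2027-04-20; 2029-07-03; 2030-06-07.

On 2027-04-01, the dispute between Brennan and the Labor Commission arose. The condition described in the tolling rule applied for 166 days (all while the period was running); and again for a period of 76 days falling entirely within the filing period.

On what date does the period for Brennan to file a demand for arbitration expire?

November 29, 2030

3 years after 2027-04-01 is April 1, 2030.
Tolling adds 166 days: April 1, 2030 + 166 days = September 14, 2030.
Tolling adds 76 days: September 14, 2030 + 76 days = November 29, 2030.
November 29, 2030 is a Friday and not a legal holiday, so no extension applies.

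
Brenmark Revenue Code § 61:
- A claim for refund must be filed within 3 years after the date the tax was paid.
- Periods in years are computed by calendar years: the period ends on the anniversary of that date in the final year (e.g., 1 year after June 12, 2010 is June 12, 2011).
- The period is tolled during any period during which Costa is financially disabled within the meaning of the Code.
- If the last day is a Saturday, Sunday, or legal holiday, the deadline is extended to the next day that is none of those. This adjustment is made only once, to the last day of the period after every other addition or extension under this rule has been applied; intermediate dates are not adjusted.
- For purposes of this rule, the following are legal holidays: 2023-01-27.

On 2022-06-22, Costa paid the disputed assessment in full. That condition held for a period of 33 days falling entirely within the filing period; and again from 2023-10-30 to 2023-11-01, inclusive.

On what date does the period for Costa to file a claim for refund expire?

3 years after 2022-06-22 is June 22, 2025.
Tolling adds 33 days: June 22, 2025 + 33 days = July 25, 2025.
From October 30, 2023 through November 1, 2023 inclusive is 3 days; tolling adds 3 days: July 25, 2025 + 3 days = July 28, 2025.
July 28, 2025 is a Monday and not a legal holiday, so no extension applies.

July 28, 2025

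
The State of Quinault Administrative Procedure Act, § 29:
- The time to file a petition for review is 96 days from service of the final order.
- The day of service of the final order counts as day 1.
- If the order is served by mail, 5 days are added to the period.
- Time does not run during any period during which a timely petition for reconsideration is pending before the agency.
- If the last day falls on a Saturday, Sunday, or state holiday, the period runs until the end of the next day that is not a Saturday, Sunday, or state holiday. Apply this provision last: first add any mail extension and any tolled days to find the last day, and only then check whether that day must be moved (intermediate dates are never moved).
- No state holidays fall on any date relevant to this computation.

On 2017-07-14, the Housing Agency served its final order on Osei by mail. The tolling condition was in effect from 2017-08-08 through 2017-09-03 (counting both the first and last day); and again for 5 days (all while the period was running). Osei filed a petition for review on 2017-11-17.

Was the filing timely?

Yes

Counting 2017-07-14 as day 1, day 96 is October 17, 2017.
Service was by mail, adding 5 days: October 17, 2017 + 5 days = October 22, 2017.
From August 8, 2017 through September 3, 2017 inclusive is 27 days; tolling adds 27 days: October 22, 2017 + 27 days = November 18, 2017.
Tolling adds 5 days: November 18, 2017 + 5 days = November 23, 2017.
November 23, 2017 is a Thursday and not a state holiday, so no extension applies.
The deadline is November 23, 2017; the filing on November 17, 2017 is on or before that date.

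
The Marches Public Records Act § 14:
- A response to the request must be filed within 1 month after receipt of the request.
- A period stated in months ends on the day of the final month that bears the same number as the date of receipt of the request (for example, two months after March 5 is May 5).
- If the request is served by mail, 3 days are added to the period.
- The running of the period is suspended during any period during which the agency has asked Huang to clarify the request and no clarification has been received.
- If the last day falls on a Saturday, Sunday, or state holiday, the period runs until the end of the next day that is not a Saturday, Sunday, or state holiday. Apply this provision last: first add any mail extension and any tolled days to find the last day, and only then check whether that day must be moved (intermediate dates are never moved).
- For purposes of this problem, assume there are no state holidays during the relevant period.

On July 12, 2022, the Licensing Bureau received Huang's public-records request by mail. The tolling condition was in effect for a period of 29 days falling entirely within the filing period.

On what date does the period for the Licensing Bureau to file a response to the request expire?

September 13, 2022

1 month after July 12, 2022 is August 12, 2022.
Service was by mail, adding 3 days: August 12, 2022 + 3 days = August 15, 2022.
Tolling adds 29 days: August 15, 2022 + 29 days = September 13, 2022.
September 13, 2022 is a Tuesday and not a state holiday, so no extension applies.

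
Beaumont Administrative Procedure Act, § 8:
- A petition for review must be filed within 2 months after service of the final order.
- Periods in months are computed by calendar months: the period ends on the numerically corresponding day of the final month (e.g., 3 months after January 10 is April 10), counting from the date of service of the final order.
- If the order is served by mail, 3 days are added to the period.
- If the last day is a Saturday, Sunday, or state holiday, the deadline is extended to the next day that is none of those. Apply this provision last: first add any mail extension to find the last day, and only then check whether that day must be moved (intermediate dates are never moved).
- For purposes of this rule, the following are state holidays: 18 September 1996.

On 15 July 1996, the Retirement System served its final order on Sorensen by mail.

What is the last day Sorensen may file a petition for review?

2 months after 15 July 1996 is September 15, 1996.
Service was by mail, adding 3 days: September 15, 1996 + 3 days = September 18, 1996.
September 18, 1996 is a listed holiday. The next qualifying day is September 19, 1996.

September 19, 1996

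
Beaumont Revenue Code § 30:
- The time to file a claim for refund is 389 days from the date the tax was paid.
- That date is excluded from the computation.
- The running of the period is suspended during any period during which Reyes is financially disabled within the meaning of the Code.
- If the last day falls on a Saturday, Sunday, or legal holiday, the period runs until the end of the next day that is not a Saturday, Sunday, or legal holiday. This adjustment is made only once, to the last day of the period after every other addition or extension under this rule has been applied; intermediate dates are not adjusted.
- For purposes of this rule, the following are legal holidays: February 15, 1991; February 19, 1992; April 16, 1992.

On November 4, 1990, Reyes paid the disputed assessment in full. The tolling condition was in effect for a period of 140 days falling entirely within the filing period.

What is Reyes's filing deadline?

April 17, 1992

389 days after November 4, 1990 is November 28, 1991.
Tolling adds 140 days: November 28, 1991 + 140 days = April 16, 1992.
April 16, 1992 is a listed holiday. The next qualifying day is April 17, 1992.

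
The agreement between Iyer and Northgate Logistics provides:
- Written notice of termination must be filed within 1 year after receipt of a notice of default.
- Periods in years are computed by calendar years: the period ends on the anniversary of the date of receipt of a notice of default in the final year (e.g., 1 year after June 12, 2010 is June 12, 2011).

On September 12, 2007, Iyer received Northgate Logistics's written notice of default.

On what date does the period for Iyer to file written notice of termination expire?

1 year after September 12, 2007 is September 12, 2008.

September 12, 2008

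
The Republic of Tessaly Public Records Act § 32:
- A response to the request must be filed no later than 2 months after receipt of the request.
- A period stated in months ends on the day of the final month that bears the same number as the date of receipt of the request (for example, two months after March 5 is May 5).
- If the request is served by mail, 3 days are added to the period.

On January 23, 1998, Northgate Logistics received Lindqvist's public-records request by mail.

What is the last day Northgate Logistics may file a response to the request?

2 months after January 23, 1998 is March 23, 1998.
Service was by mail, adding 3 days: March 23, 1998 + 3 days = March 26, 1998.

March 26, 1998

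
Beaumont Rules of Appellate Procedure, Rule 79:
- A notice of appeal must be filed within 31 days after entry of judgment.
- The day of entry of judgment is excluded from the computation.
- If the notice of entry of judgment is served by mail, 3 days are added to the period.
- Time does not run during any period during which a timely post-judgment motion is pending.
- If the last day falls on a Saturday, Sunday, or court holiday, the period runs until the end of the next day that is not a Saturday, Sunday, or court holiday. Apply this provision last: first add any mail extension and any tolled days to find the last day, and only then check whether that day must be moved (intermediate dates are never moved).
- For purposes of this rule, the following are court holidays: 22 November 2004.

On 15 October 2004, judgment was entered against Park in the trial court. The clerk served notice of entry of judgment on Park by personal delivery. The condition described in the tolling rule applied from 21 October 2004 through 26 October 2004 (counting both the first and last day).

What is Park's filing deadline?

31 days after 15 October 2004 is November 15, 2004.
Service was not by mail, so no mail extension applies.
From October 21, 2004 through October 26, 2004 inclusive is 6 days; tolling adds 6 days: November 15, 2004 + 6 days = November 21, 2004.
November 21, 2004 is Sunday; November 22, 2004 is a listed holiday. The next qualifying day is November 23, 2004.

November 23, 2004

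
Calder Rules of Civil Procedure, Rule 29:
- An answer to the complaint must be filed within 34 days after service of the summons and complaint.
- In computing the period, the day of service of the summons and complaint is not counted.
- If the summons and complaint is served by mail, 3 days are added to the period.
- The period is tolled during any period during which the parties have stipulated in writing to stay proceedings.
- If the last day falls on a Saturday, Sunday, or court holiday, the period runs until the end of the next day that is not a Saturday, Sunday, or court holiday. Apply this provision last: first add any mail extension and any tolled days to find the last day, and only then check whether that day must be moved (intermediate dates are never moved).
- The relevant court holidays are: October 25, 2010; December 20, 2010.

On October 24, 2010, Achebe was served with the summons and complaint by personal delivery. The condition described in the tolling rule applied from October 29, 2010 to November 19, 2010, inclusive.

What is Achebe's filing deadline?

34 days after October 24, 2010 is November 27, 2010.
Service was not by mail, so no mail extension applies.
From October 29, 2010 through November 19, 2010 inclusive is 22 days; tolling adds 22 days: November 27, 2010 + 22 days = December 19, 2010.
December 19, 2010 is Sunday; December 20, 2010 is a listed holiday. The next qualifying day is December 21, 2010.

December 21, 2010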